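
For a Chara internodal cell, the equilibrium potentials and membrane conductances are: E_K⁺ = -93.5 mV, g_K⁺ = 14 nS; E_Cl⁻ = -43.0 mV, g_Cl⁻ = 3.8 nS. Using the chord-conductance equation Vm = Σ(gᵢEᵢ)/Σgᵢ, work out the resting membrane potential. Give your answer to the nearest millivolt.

Σ gᵢEᵢ = 14·(-93.5) + 3.8·(-43.0) = -1472.40
Σ gᵢ = 14 + 3.8 = 17.8
Vm = -1472.40 / 17.8 = -82.72 mV

-83 mV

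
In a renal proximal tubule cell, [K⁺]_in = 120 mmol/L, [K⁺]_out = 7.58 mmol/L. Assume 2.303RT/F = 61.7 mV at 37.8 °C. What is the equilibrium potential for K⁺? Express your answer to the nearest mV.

-74 mV

E = (61.7/z) · log₁₀([K⁺]_out/[K⁺]_in) with z = +1.
= (61.7/1) · log₁₀(7.58/120) = 61.70 · log₁₀(0.06317)
= 61.70 · (-1.1995) = -74.01 mV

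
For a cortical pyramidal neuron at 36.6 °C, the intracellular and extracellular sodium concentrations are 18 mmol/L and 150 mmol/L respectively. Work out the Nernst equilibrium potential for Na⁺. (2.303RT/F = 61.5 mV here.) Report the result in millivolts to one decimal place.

E = (61.5/z) · log₁₀([Na⁺]_out/[Na⁺]_in) with z = +1.
= (61.5/1) · log₁₀(150/18) = 61.50 · log₁₀(8.333)
= 61.50 · (0.9208) = 56.63 mV

56.6 mV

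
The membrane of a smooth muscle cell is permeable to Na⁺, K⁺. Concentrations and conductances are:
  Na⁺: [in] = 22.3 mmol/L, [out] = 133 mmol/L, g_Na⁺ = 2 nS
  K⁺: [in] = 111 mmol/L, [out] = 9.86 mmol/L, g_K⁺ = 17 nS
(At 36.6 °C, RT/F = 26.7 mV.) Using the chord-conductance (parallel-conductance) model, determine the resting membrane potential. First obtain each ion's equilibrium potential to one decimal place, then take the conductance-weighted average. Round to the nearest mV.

E_Na⁺ = (26.7/1)·ln(133/22.3) = 47.7 mV
E_K⁺ = (26.7/1)·ln(9.86/111) = -64.6 mV
Vm = (Σ gᵢEᵢ)/(Σ gᵢ) = (2·47.7 + 17·-64.6) / (2 + 17)
= -1002.80 / 19 = -52.78 mV

-53 mV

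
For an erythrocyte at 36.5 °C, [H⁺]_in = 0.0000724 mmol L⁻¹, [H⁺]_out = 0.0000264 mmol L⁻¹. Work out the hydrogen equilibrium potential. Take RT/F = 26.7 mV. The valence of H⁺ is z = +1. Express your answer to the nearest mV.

-27 mV

E = (26.7/z) · ln([H⁺]_out/[H⁺]_in) with z = +1.
= (26.7/1) · ln(0.0000264/0.0000724) = 26.70 · ln(0.3646)
= 26.70 · (-1.0088) = -26.94 mV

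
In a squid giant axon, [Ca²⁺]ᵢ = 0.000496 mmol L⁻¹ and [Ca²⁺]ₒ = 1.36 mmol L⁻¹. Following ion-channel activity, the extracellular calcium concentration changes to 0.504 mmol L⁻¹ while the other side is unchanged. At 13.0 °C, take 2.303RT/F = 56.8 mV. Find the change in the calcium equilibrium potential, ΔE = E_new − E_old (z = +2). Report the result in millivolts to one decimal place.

E_old = (56.8/2)·log₁₀(1.36/0.000496) = 97.64 mV
E_new = (56.8/2)·log₁₀(0.504/0.000496) = 85.40 mV
ΔE = 85.40 − (97.64) = -12.24 mV

-12.2 mV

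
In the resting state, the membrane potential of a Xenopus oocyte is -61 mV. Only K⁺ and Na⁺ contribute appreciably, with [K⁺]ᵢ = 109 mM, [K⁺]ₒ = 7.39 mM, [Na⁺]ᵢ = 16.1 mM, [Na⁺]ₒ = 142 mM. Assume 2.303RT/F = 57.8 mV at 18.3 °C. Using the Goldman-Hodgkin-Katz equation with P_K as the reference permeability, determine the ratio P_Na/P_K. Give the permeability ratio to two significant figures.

Let α = P_Na/P_K. GHK: Vm = 57.8·log₁₀[(Kₒ + α·Naₒ)/(Kᵢ + α·Naᵢ)].
10^(Vm/57.8) = 10^(-61.0/57.8) = 0.088031
So 0.088031·(Kᵢ + α·Naᵢ) = Kₒ + α·Naₒ → α = (0.088031·109.0 − 7.39) / (142.0 − 0.088031·16.1)
α = (9.595 − 7.39) / (142.0 − 1.417) = 2.205/140.6 = 0.01569

0.016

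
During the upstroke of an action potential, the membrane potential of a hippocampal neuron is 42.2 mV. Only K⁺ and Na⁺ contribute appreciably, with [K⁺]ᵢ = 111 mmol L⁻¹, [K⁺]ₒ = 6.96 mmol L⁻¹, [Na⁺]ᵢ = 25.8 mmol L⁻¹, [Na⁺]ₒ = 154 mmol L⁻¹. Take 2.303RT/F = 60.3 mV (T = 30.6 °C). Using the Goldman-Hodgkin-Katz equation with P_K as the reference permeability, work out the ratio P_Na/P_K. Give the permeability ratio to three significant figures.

Let α = P_Na/P_K. GHK: Vm = 60.3·log₁₀[(Kₒ + α·Naₒ)/(Kᵢ + α·Naᵢ)].
10^(Vm/60.3) = 10^(42.2/60.3) = 5.01
So 5.01·(Kᵢ + α·Naᵢ) = Kₒ + α·Naₒ → α = (5.01·111.0 − 6.96) / (154.0 − 5.01·25.8)
α = (556.1 − 6.96) / (154.0 − 129.3) = 549.1/24.74 = 22.19

22.2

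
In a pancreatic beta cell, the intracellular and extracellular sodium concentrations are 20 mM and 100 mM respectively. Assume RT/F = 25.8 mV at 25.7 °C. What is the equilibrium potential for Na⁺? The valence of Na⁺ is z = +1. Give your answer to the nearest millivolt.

42 mV

E = (25.8/z) · ln([Na⁺]_out/[Na⁺]_in) with z = +1.
= (25.8/1) · ln(100/20) = 25.80 · ln(5)
= 25.80 · (1.6094) = 41.52 mV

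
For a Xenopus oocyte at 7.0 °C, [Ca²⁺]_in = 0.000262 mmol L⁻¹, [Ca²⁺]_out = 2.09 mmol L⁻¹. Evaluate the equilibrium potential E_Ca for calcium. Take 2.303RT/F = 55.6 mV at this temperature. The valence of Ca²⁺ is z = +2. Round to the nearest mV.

108 mV

E = (55.6/z) · log₁₀([Ca²⁺]_out/[Ca²⁺]_in) with z = +2.
= (55.6/2) · log₁₀(2.09/0.000262) = 27.80 · log₁₀(7977)
= 27.80 · (3.9018) = 108.47 mV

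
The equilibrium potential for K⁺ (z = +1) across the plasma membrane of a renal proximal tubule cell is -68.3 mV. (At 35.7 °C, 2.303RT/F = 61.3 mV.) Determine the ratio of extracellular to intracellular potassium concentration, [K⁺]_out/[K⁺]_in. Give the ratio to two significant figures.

log₁₀([out]/[in]) = E·z/(61.3) = -68.3 × 1 / 61.3 = -1.1142
[out]/[in] = 10^(-1.1142) = 0.07688

0.077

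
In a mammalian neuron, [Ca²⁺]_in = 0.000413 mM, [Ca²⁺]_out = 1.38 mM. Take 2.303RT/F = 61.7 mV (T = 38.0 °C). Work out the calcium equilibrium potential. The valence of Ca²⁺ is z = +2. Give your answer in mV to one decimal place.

108.7 mV

E = (61.7/z) · log₁₀([Ca²⁺]_out/[Ca²⁺]_in) with z = +2.
= (61.7/2) · log₁₀(1.38/0.000413) = 30.85 · log₁₀(3341)
= 30.85 · (3.5239) = 108.71 mV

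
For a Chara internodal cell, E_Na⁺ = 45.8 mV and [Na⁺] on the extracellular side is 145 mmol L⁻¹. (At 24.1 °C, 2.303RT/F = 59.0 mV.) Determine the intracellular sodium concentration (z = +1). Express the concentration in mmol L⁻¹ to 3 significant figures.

Nernst: E = (59.0/1) · log₁₀([out]/[in]), so log₁₀([out]/[in]) = 45.8 × 1 / 59.0 = 0.7763.
[out]/[in] = 10^(0.7763) = 5.974.
[in] = 145 / 5.974 = 24.27 mmol L⁻¹.

24.3 mmol L⁻¹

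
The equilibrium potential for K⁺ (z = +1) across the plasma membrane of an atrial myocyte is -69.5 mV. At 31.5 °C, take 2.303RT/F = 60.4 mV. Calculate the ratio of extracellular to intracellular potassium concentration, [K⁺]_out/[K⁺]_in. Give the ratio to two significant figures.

log₁₀([out]/[in]) = E·z/(60.4) = -69.5 × 1 / 60.4 = -1.1507
[out]/[in] = 10^(-1.1507) = 0.07069

0.071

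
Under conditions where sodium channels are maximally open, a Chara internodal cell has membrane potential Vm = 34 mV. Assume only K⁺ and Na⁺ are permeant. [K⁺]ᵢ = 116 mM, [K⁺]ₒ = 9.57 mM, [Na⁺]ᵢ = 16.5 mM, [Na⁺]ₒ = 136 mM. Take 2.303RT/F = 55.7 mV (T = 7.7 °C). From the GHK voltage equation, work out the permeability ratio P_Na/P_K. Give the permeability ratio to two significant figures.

6.7

Let α = P_Na/P_K. GHK: Vm = 55.7·log₁₀[(Kₒ + α·Naₒ)/(Kᵢ + α·Naᵢ)].
10^(Vm/55.7) = 10^(34.0/55.7) = 4.0777
So 4.0777·(Kᵢ + α·Naᵢ) = Kₒ + α·Naₒ → α = (4.0777·116.0 − 9.57) / (136.0 − 4.0777·16.5)
α = (473 − 9.57) / (136.0 − 67.28) = 463.4/68.72 = 6.744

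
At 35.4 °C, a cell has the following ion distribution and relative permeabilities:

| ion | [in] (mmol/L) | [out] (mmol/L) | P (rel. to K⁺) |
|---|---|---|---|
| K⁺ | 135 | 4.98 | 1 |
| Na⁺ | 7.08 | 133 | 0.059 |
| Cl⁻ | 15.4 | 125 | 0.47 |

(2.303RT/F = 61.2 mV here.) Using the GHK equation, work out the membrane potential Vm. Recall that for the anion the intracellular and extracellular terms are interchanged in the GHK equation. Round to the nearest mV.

Vm = 61.2 · log₁₀[(Σ P·[cation]ₒ + Σ P·[anion]ᵢ) / (Σ P·[cation]ᵢ + Σ P·[anion]ₒ)]
Numerator = 1×4.98 + 0.059×133 + 0.47×15.4 = 20.06
Denominator = 1×135 + 0.059×7.08 + 0.47×125 = 194.2
Vm = 61.2 · log₁₀(0.10334) = 61.2 × (-0.9857) = -60.33 mV

-60 mV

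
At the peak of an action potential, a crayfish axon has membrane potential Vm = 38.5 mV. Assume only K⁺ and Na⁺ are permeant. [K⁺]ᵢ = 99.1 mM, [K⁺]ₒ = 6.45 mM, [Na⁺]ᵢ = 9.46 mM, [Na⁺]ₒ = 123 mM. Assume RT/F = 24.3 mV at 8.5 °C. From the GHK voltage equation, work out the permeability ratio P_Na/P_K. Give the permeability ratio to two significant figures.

6.2

Let α = P_Na/P_K. GHK: Vm = 24.3·ln[(Kₒ + α·Naₒ)/(Kᵢ + α·Naᵢ)].
e^(Vm/24.3) = e^(38.5/24.3) = 4.8762
So 4.8762·(Kᵢ + α·Naᵢ) = Kₒ + α·Naₒ → α = (4.8762·99.1 − 6.45) / (123.0 − 4.8762·9.46)
α = (483.2 − 6.45) / (123.0 − 46.13) = 476.8/76.87 = 6.202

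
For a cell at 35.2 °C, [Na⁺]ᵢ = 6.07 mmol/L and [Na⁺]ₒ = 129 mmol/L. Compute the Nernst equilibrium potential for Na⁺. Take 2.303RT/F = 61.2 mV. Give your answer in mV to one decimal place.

81.2 mV

E = (61.2/z) · log₁₀([Na⁺]_out/[Na⁺]_in) with z = +1.
= (61.2/1) · log₁₀(129/6.07) = 61.20 · log₁₀(21.25)
= 61.20 · (1.3274) = 81.24 mV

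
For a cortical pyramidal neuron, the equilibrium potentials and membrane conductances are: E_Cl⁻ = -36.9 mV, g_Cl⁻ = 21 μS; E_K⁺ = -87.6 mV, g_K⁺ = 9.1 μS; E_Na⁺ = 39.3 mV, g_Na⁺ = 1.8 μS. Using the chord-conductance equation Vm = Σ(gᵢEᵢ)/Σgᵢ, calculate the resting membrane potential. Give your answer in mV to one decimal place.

-47.1 mV

Σ gᵢEᵢ = 21·(-36.9) + 9.1·(-87.6) + 1.8·(39.3) = -1501.32
Σ gᵢ = 21 + 9.1 + 1.8 = 31.9
Vm = -1501.32 / 31.9 = -47.06 mV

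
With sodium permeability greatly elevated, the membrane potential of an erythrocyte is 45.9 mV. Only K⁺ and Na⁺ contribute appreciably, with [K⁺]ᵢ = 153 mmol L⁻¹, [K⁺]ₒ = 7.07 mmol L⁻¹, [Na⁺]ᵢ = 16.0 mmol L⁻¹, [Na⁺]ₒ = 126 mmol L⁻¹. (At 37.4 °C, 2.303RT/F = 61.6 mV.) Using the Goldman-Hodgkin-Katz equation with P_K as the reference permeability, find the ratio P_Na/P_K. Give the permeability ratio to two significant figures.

23

Let α = P_Na/P_K. GHK: Vm = 61.6·log₁₀[(Kₒ + α·Naₒ)/(Kᵢ + α·Naᵢ)].
10^(Vm/61.6) = 10^(45.9/61.6) = 5.5607
So 5.5607·(Kᵢ + α·Naᵢ) = Kₒ + α·Naₒ → α = (5.5607·153.0 − 7.07) / (126.0 − 5.5607·16.0)
α = (850.8 − 7.07) / (126.0 − 88.97) = 843.7/37.03 = 22.79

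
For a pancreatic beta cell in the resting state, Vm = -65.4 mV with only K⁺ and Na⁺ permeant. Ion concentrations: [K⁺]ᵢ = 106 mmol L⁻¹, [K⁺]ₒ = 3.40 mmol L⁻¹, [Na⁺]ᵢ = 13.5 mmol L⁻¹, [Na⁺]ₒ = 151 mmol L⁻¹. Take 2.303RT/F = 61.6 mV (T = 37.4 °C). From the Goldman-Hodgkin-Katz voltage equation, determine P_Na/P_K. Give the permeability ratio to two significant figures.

0.039

Let α = P_Na/P_K. GHK: Vm = 61.6·log₁₀[(Kₒ + α·Naₒ)/(Kᵢ + α·Naᵢ)].
10^(Vm/61.6) = 10^(-65.4/61.6) = 0.086758
So 0.086758·(Kᵢ + α·Naᵢ) = Kₒ + α·Naₒ → α = (0.086758·106.0 − 3.4) / (151.0 − 0.086758·13.5)
α = (9.196 − 3.4) / (151.0 − 1.171) = 5.796/149.8 = 0.03869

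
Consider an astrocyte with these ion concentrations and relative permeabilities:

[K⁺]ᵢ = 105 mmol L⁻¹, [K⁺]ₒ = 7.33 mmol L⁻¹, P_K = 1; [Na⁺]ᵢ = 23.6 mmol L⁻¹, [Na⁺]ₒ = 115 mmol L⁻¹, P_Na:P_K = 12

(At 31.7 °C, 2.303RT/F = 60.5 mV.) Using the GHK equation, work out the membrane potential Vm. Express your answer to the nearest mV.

Vm = 60.5 · log₁₀[(Σ P·[cation]ₒ + Σ P·[anion]ᵢ) / (Σ P·[cation]ᵢ + Σ P·[anion]ₒ)]
Numerator = 1×7.33 + 12×115 = 1387
Denominator = 1×105 + 12×23.6 = 388.2
Vm = 60.5 · log₁₀(3.5738) = 60.5 × (0.5531) = 33.46 mV

33 mV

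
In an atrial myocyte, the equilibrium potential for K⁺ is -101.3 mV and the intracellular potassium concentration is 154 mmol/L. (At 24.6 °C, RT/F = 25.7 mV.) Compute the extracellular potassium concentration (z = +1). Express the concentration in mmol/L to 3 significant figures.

Nernst: E = (25.7/1) · ln([out]/[in]), so ln([out]/[in]) = -101.3 × 1 / 25.7 = -3.9416.
[out]/[in] = e^(-3.9416) = 0.01942.
[out] = 0.01942 × 154 = 2.99 mmol/L.

2.99 mmol/L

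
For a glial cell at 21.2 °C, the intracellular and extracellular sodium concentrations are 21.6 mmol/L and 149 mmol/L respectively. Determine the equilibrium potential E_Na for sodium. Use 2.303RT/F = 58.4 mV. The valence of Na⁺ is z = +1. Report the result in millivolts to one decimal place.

E = (58.4/z) · log₁₀([Na⁺]_out/[Na⁺]_in) with z = +1.
= (58.4/1) · log₁₀(149/21.6) = 58.40 · log₁₀(6.898)
= 58.40 · (0.8387) = 48.98 mV

49.0 mV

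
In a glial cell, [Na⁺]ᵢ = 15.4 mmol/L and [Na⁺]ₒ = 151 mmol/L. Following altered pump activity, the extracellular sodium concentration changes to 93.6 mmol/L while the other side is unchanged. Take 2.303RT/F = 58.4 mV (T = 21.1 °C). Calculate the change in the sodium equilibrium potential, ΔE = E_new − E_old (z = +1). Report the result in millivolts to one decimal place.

E_old = (58.4/1)·log₁₀(151/15.4) = 57.90 mV
E_new = (58.4/1)·log₁₀(93.6/15.4) = 45.77 mV
ΔE = 45.77 − (57.90) = -12.13 mV

-12.1 mV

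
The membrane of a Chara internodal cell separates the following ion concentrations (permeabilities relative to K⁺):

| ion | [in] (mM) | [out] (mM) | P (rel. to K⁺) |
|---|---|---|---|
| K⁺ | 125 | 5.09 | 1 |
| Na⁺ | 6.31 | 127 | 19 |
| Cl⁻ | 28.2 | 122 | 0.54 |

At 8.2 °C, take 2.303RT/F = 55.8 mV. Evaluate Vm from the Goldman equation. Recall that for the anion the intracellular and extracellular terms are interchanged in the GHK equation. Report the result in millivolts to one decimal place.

49.9 mV

Vm = 55.8 · log₁₀[(Σ P·[cation]ₒ + Σ P·[anion]ᵢ) / (Σ P·[cation]ᵢ + Σ P·[anion]ₒ)]
Numerator = 1×5.09 + 19×127 + 0.54×28.2 = 2433
Denominator = 1×125 + 19×6.31 + 0.54×122 = 310.8
Vm = 55.8 · log₁₀(7.83) = 55.8 × (0.8938) = 49.87 mV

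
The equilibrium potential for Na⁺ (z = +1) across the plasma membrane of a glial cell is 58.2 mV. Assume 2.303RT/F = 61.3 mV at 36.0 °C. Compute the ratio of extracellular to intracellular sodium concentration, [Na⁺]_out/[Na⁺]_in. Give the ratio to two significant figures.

8.9

log₁₀([out]/[in]) = E·z/(61.3) = 58.2 × 1 / 61.3 = 0.9494
[out]/[in] = 10^(0.9494) = 8.901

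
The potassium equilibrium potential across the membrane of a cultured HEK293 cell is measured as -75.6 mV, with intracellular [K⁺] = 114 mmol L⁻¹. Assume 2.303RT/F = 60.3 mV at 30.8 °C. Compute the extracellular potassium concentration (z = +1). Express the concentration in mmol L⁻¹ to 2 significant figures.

Nernst: E = (60.3/1) · log₁₀([out]/[in]), so log₁₀([out]/[in]) = -75.6 × 1 / 60.3 = -1.2537.
[out]/[in] = 10^(-1.2537) = 0.05575.
[out] = 0.05575 × 114 = 6.356 mmol L⁻¹.

6.4 mmol L⁻¹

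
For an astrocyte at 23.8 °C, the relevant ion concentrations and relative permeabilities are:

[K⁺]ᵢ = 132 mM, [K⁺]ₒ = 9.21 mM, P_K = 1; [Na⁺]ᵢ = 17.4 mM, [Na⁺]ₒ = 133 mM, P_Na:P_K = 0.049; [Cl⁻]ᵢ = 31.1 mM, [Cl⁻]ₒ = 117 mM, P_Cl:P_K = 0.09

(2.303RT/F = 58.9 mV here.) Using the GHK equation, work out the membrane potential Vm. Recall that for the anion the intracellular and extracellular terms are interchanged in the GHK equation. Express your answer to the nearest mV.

-52 mV

Vm = 58.9 · log₁₀[(Σ P·[cation]ₒ + Σ P·[anion]ᵢ) / (Σ P·[cation]ᵢ + Σ P·[anion]ₒ)]
Numerator = 1×9.21 + 0.049×133 + 0.09×31.1 = 18.53
Denominator = 1×132 + 0.049×17.4 + 0.09×117 = 143.4
Vm = 58.9 · log₁₀(0.12921) = 58.9 × (-0.8887) = -52.35 mV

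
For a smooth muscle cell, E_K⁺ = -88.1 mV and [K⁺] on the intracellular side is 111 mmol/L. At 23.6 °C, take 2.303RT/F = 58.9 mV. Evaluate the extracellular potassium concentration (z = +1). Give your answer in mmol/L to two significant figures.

Nernst: E = (58.9/1) · log₁₀([out]/[in]), so log₁₀([out]/[in]) = -88.1 × 1 / 58.9 = -1.4958.
[out]/[in] = 10^(-1.4958) = 0.03193.
[out] = 0.03193 × 111 = 3.545 mmol/L.

3.5 mmol/L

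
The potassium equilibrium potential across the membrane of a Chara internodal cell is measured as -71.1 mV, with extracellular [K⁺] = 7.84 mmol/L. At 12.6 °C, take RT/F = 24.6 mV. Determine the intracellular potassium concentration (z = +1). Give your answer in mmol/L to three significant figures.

141 mmol/L

Nernst: E = (24.6/1) · ln([out]/[in]), so ln([out]/[in]) = -71.1 × 1 / 24.6 = -2.8902.
[out]/[in] = e^(-2.8902) = 0.05556.
[in] = 7.84 / 0.05556 = 141.1 mmol/L.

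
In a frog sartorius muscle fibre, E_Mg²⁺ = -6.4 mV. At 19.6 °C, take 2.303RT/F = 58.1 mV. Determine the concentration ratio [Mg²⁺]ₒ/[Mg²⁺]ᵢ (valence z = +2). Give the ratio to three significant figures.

log₁₀([out]/[in]) = E·z/(58.1) = -6.4 × 2 / 58.1 = -0.2203
[out]/[in] = 10^(-0.2203) = 0.6021

0.602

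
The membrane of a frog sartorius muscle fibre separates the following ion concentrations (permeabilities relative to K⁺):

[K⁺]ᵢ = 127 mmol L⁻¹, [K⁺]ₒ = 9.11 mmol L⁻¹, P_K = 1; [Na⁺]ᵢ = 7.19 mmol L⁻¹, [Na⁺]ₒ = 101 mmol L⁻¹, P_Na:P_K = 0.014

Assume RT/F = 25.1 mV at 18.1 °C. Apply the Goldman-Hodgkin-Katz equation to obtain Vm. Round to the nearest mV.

Vm = 25.1 · ln[(Σ P·[cation]ₒ + Σ P·[anion]ᵢ) / (Σ P·[cation]ᵢ + Σ P·[anion]ₒ)]
Numerator = 1×9.11 + 0.014×101 = 10.52
Denominator = 1×127 + 0.014×7.19 = 127.1
Vm = 25.1 · ln(0.082801) = 25.1 × (-2.4913) = -62.53 mV

-63 mV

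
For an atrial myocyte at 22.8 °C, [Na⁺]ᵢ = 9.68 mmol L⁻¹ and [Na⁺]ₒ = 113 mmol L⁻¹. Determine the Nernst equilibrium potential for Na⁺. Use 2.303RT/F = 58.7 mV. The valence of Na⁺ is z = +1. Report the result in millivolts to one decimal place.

E = (58.7/z) · log₁₀([Na⁺]_out/[Na⁺]_in) with z = +1.
= (58.7/1) · log₁₀(113/9.68) = 58.70 · log₁₀(11.67)
= 58.70 · (1.0672) = 62.64 mV

62.6 mV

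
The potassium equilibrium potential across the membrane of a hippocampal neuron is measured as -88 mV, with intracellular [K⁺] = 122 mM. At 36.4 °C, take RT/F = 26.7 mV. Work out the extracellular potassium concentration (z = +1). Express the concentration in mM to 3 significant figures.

4.52 mM

Nernst: E = (26.7/1) · ln([out]/[in]), so ln([out]/[in]) = -88.0 × 1 / 26.7 = -3.2959.
[out]/[in] = e^(-3.2959) = 0.03704.
[out] = 0.03704 × 122 = 4.518 mM.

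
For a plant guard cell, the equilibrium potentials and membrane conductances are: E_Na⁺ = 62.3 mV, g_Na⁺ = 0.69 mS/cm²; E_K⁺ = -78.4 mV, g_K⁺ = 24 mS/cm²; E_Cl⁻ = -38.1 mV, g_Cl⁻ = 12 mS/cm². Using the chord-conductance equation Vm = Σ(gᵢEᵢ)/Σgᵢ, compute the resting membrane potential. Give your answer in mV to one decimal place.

-62.6 mV

Σ gᵢEᵢ = 0.69·(62.3) + 24·(-78.4) + 12·(-38.1) = -2295.81
Σ gᵢ = 0.69 + 24 + 12 = 36.69
Vm = -2295.81 / 36.69 = -62.57 mV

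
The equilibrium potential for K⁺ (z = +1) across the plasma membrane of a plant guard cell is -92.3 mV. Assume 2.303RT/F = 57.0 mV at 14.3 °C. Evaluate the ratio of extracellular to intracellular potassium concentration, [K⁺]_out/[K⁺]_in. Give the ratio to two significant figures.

0.024

log₁₀([out]/[in]) = E·z/(57.0) = -92.3 × 1 / 57.0 = -1.6193
[out]/[in] = 10^(-1.6193) = 0.02403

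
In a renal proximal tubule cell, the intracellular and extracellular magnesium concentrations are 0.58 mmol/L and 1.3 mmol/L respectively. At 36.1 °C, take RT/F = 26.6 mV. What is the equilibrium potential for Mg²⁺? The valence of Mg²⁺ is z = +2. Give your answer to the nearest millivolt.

E = (26.6/z) · ln([Mg²⁺]_out/[Mg²⁺]_in) with z = +2.
= (26.6/2) · ln(1.3/0.58) = 13.30 · ln(2.241)
= 13.30 · (0.8071) = 10.73 mV

11 mV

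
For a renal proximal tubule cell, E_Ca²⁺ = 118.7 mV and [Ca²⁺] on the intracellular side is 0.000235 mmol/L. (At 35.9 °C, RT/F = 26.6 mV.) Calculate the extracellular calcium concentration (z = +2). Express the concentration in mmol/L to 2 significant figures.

Nernst: E = (26.6/2) · ln([out]/[in]), so ln([out]/[in]) = 118.7 × 2 / 26.6 = 8.9248.
[out]/[in] = e^(8.9248) = 7516.
[out] = 7516 × 0.000235 = 1.766 mmol/L.

1.8 mmol/L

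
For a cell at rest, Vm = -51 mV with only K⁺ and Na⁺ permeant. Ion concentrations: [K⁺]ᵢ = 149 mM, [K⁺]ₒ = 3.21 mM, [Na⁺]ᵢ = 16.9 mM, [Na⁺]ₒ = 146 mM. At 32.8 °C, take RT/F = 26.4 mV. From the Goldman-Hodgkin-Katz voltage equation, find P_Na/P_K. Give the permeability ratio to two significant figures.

Let α = P_Na/P_K. GHK: Vm = 26.4·ln[(Kₒ + α·Naₒ)/(Kᵢ + α·Naᵢ)].
e^(Vm/26.4) = e^(-51.0/26.4) = 0.14488
So 0.14488·(Kᵢ + α·Naᵢ) = Kₒ + α·Naₒ → α = (0.14488·149.0 − 3.21) / (146.0 − 0.14488·16.9)
α = (21.59 − 3.21) / (146.0 − 2.449) = 18.38/143.6 = 0.128

0.13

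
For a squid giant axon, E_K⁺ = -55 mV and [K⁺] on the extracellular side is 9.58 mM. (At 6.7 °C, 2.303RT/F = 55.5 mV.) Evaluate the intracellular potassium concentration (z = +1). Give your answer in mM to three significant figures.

93.8 mM

Nernst: E = (55.5/1) · log₁₀([out]/[in]), so log₁₀([out]/[in]) = -55.0 × 1 / 55.5 = -0.9910.
[out]/[in] = 10^(-0.9910) = 0.1021.
[in] = 9.58 / 0.1021 = 93.83 mM.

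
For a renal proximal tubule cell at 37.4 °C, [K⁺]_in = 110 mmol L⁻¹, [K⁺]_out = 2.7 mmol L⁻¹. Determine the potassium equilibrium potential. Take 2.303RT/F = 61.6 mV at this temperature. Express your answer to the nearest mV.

-99 mV

E = (61.6/z) · log₁₀([K⁺]_out/[K⁺]_in) with z = +1.
= (61.6/1) · log₁₀(2.7/110) = 61.60 · log₁₀(0.02455)
= 61.60 · (-1.6100) = -99.18 mV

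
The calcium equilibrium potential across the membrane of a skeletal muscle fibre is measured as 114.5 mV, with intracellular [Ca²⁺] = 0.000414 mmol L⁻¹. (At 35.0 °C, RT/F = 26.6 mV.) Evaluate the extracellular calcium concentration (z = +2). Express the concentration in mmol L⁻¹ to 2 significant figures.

2.3 mmol L⁻¹

Nernst: E = (26.6/2) · ln([out]/[in]), so ln([out]/[in]) = 114.5 × 2 / 26.6 = 8.6090.
[out]/[in] = e^(8.6090) = 5481.
[out] = 5481 × 0.000414 = 2.269 mmol L⁻¹.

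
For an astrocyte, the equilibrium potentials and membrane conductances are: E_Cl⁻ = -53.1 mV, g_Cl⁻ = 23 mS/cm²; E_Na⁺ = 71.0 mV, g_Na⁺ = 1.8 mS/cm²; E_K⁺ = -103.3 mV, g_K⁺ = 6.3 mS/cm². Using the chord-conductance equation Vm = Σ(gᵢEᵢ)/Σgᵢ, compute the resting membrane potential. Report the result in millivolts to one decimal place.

-56.1 mV

Σ gᵢEᵢ = 23·(-53.1) + 1.8·(71.0) + 6.3·(-103.3) = -1744.29
Σ gᵢ = 23 + 1.8 + 6.3 = 31.1
Vm = -1744.29 / 31.1 = -56.09 mV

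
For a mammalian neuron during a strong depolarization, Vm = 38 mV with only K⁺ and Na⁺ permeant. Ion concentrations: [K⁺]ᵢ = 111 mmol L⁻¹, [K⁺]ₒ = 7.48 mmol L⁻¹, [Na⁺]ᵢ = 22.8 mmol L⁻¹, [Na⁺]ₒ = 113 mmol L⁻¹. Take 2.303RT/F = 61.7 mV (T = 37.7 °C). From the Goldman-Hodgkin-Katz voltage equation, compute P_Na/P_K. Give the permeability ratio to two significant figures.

24

Let α = P_Na/P_K. GHK: Vm = 61.7·log₁₀[(Kₒ + α·Naₒ)/(Kᵢ + α·Naᵢ)].
10^(Vm/61.7) = 10^(38.0/61.7) = 4.1294
So 4.1294·(Kᵢ + α·Naᵢ) = Kₒ + α·Naₒ → α = (4.1294·111.0 − 7.48) / (113.0 − 4.1294·22.8)
α = (458.4 − 7.48) / (113.0 − 94.15) = 450.9/18.85 = 23.92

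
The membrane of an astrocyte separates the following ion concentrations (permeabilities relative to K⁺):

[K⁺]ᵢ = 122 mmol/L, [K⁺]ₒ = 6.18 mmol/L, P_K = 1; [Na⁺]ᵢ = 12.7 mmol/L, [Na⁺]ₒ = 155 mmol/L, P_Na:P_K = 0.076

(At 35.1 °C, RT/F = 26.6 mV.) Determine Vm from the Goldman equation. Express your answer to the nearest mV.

Vm = 26.6 · ln[(Σ P·[cation]ₒ + Σ P·[anion]ᵢ) / (Σ P·[cation]ᵢ + Σ P·[anion]ₒ)]
Numerator = 1×6.18 + 0.076×155 = 17.96
Denominator = 1×122 + 0.076×12.7 = 123
Vm = 26.6 · ln(0.14606) = 26.6 × (-1.9238) = -51.17 mV

-51 mV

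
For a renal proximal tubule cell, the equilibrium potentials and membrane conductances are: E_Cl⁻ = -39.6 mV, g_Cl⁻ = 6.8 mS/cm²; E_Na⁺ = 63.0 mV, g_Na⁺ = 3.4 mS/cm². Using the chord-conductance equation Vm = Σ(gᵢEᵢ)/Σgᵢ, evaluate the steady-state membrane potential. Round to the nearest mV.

Σ gᵢEᵢ = 6.8·(-39.6) + 3.4·(63.0) = -55.08
Σ gᵢ = 6.8 + 3.4 = 10.2
Vm = -55.08 / 10.2 = -5.40 mV

-5 mV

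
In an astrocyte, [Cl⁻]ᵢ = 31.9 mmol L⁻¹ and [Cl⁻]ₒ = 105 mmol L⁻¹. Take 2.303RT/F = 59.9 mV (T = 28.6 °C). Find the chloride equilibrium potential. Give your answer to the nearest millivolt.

E = (59.9/z) · log₁₀([Cl⁻]_out/[Cl⁻]_in) with z = -1.
For an anion, dividing by z = -1 reverses the sign.
= (59.9/-1) · log₁₀(105/31.9) = -59.90 · log₁₀(3.292)
= -59.90 · (0.5174) = -30.99 mV

-31 mV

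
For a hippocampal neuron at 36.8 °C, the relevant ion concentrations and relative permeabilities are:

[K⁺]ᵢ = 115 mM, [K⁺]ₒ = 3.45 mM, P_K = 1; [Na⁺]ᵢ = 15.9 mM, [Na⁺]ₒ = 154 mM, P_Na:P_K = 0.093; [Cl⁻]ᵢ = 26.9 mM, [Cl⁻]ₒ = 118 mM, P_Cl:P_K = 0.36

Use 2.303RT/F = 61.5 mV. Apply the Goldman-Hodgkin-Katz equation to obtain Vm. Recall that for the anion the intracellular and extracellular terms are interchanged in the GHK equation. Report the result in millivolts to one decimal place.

Vm = 61.5 · log₁₀[(Σ P·[cation]ₒ + Σ P·[anion]ᵢ) / (Σ P·[cation]ᵢ + Σ P·[anion]ₒ)]
Numerator = 1×3.45 + 0.093×154 + 0.36×26.9 = 27.46
Denominator = 1×115 + 0.093×15.9 + 0.36×118 = 159
Vm = 61.5 · log₁₀(0.17272) = 61.5 × (-0.7626) = -46.90 mV

-46.9 mV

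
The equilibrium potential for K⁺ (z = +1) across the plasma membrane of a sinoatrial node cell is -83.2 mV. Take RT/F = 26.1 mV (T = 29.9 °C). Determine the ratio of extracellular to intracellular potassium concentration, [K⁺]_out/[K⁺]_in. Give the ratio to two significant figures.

ln([out]/[in]) = E·z/(26.1) = -83.2 × 1 / 26.1 = -3.1877
[out]/[in] = e^(-3.1877) = 0.04127

0.041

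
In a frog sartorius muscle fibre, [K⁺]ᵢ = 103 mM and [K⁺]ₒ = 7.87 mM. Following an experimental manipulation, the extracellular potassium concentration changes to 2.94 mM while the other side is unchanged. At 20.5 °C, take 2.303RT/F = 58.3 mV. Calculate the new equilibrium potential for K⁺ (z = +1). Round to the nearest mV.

After the shift: [K⁺]_out = 2.94, [K⁺]_in = 103 mM.
E_new = (58.3/1)·log₁₀(2.94/103) = 58.30 · (-1.5445) = -90.04 mV

-90 mV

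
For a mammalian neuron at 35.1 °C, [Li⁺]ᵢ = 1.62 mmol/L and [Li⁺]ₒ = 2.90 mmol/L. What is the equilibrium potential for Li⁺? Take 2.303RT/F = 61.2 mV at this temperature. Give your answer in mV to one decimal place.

E = (61.2/z) · log₁₀([Li⁺]_out/[Li⁺]_in) with z = +1.
= (61.2/1) · log₁₀(2.90/1.62) = 61.20 · log₁₀(1.79)
= 61.20 · (0.2529) = 15.48 mV

15.5 mV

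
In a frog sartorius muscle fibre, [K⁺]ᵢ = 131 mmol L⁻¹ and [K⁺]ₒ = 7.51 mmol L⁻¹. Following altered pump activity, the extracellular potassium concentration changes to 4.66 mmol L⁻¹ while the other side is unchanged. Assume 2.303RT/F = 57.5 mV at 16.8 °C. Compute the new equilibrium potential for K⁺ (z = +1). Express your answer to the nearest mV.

After the shift: [K⁺]_out = 4.66, [K⁺]_in = 131 mmol L⁻¹.
E_new = (57.5/1)·log₁₀(4.66/131) = 57.50 · (-1.4489) = -83.31 mV

-83 mV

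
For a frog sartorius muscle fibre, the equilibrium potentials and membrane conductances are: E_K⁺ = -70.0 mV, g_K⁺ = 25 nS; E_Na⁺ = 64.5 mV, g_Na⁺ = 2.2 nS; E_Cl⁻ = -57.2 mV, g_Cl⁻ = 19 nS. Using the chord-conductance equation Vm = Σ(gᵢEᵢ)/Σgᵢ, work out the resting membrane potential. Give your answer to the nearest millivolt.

-58 mV

Σ gᵢEᵢ = 25·(-70.0) + 2.2·(64.5) + 19·(-57.2) = -2694.90
Σ gᵢ = 25 + 2.2 + 19 = 46.2
Vm = -2694.90 / 46.2 = -58.33 mV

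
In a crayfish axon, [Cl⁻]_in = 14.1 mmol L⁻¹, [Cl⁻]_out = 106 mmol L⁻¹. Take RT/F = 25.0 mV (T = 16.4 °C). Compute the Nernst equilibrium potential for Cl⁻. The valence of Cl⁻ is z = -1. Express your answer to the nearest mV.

E = (25.0/z) · ln([Cl⁻]_out/[Cl⁻]_in) with z = -1.
For an anion, dividing by z = -1 reverses the sign.
= (25.0/-1) · ln(106/14.1) = -25.00 · ln(7.518)
= -25.00 · (2.0173) = -50.43 mV

-50 mV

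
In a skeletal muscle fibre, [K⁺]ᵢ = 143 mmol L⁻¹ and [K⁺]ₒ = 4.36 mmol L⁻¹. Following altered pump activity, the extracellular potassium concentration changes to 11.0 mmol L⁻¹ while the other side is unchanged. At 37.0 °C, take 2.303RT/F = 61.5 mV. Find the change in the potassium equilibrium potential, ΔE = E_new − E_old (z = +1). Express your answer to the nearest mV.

25 mV

E_old = (61.5/1)·log₁₀(4.36/143) = -93.22 mV
E_new = (61.5/1)·log₁₀(11.0/143) = -68.51 mV
ΔE = -68.51 − (-93.22) = 24.72 mV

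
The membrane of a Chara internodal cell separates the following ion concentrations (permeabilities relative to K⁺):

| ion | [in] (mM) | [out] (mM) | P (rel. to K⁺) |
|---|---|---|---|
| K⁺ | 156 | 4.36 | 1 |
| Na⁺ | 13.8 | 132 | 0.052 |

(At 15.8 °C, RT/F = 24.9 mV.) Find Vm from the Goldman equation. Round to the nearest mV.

Vm = 24.9 · ln[(Σ P·[cation]ₒ + Σ P·[anion]ᵢ) / (Σ P·[cation]ᵢ + Σ P·[anion]ₒ)]
Numerator = 1×4.36 + 0.052×132 = 11.22
Denominator = 1×156 + 0.052×13.8 = 156.7
Vm = 24.9 · ln(0.071619) = 24.9 × (-2.6364) = -65.65 mV

-66 mV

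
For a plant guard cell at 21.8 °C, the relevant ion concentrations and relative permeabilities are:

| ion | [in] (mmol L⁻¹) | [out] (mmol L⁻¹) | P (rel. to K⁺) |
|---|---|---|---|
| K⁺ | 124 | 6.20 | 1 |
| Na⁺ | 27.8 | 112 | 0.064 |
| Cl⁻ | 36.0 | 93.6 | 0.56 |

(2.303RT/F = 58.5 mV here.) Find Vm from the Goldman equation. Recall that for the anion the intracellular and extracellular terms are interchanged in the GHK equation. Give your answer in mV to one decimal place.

-42.4 mV

Vm = 58.5 · log₁₀[(Σ P·[cation]ₒ + Σ P·[anion]ᵢ) / (Σ P·[cation]ᵢ + Σ P·[anion]ₒ)]
Numerator = 1×6.20 + 0.064×112 + 0.56×36.0 = 33.53
Denominator = 1×124 + 0.064×27.8 + 0.56×93.6 = 178.2
Vm = 58.5 · log₁₀(0.18815) = 58.5 × (-0.7255) = -42.44 mV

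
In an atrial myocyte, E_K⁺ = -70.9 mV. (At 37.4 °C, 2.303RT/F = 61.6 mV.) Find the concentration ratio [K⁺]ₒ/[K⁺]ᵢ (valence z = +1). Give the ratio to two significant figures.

0.071

log₁₀([out]/[in]) = E·z/(61.6) = -70.9 × 1 / 61.6 = -1.1510
[out]/[in] = 10^(-1.1510) = 0.07064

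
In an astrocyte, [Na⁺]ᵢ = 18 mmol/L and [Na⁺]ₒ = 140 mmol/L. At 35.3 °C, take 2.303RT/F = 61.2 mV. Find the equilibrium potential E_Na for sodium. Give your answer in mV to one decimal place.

54.5 mV

E = (61.2/z) · log₁₀([Na⁺]_out/[Na⁺]_in) with z = +1.
= (61.2/1) · log₁₀(140/18) = 61.20 · log₁₀(7.778)
= 61.20 · (0.8909) = 54.52 mV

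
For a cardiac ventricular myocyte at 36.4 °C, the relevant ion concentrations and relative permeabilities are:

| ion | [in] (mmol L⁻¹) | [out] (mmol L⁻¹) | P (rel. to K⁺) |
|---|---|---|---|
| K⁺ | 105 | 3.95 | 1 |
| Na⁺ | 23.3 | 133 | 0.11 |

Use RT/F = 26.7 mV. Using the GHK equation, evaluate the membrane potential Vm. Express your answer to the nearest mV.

Vm = 26.7 · ln[(Σ P·[cation]ₒ + Σ P·[anion]ᵢ) / (Σ P·[cation]ᵢ + Σ P·[anion]ₒ)]
Numerator = 1×3.95 + 0.11×133 = 18.58
Denominator = 1×105 + 0.11×23.3 = 107.6
Vm = 26.7 · ln(0.17274) = 26.7 × (-1.7560) = -46.88 mV

-47 mV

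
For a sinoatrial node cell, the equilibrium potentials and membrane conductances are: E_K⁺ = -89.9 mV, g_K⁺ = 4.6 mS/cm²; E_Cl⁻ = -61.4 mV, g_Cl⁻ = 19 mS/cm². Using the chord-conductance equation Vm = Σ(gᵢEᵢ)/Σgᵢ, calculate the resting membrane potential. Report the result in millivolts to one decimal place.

-67.0 mV

Σ gᵢEᵢ = 4.6·(-89.9) + 19·(-61.4) = -1580.14
Σ gᵢ = 4.6 + 19 = 23.6
Vm = -1580.14 / 23.6 = -66.96 mV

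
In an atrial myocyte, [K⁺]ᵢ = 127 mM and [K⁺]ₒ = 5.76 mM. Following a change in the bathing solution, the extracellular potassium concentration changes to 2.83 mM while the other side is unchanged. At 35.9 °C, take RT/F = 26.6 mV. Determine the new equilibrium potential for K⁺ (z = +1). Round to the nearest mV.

After the shift: [K⁺]_out = 2.83, [K⁺]_in = 127 mM.
E_new = (26.6/1)·ln(2.83/127) = 26.60 · (-3.8039) = -101.18 mV

-101 mV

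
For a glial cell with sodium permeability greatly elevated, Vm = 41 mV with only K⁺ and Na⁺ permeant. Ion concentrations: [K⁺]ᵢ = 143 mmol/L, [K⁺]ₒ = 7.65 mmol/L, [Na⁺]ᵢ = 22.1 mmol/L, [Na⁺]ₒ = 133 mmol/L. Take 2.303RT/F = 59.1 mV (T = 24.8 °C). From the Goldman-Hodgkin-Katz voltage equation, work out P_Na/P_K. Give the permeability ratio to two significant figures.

29

Let α = P_Na/P_K. GHK: Vm = 59.1·log₁₀[(Kₒ + α·Naₒ)/(Kᵢ + α·Naᵢ)].
10^(Vm/59.1) = 10^(41.0/59.1) = 4.9401
So 4.9401·(Kᵢ + α·Naᵢ) = Kₒ + α·Naₒ → α = (4.9401·143.0 − 7.65) / (133.0 − 4.9401·22.1)
α = (706.4 − 7.65) / (133.0 − 109.2) = 698.8/23.82 = 29.33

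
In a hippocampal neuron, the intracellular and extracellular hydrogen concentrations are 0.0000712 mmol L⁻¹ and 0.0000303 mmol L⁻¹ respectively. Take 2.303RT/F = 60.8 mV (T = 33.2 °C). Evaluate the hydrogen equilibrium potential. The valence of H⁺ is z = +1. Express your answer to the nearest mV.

-23 mV

E = (60.8/z) · log₁₀([H⁺]_out/[H⁺]_in) with z = +1.
= (60.8/1) · log₁₀(0.0000303/0.0000712) = 60.80 · log₁₀(0.4256)
= 60.80 · (-0.3710) = -22.56 mV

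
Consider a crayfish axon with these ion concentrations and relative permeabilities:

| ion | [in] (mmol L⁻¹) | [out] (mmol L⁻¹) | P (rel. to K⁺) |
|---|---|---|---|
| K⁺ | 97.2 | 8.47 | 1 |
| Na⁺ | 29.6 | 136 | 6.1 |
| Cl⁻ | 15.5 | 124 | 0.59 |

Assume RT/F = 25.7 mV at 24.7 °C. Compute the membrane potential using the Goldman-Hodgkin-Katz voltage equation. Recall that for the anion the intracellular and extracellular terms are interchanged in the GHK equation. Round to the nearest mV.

Vm = 25.7 · ln[(Σ P·[cation]ₒ + Σ P·[anion]ᵢ) / (Σ P·[cation]ᵢ + Σ P·[anion]ₒ)]
Numerator = 1×8.47 + 6.1×136 + 0.59×15.5 = 847.2
Denominator = 1×97.2 + 6.1×29.6 + 0.59×124 = 350.9
Vm = 25.7 · ln(2.4143) = 25.7 × (0.8814) = 22.65 mV

23 mV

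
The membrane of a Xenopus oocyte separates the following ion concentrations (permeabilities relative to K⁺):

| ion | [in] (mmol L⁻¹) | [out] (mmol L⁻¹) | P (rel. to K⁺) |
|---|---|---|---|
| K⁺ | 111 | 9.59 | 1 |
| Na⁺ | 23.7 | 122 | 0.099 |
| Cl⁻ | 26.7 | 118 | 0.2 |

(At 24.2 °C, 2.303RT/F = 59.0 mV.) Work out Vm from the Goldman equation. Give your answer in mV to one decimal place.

Vm = 59.0 · log₁₀[(Σ P·[cation]ₒ + Σ P·[anion]ᵢ) / (Σ P·[cation]ᵢ + Σ P·[anion]ₒ)]
Numerator = 1×9.59 + 0.099×122 + 0.2×26.7 = 27.01
Denominator = 1×111 + 0.099×23.7 + 0.2×118 = 136.9
Vm = 59.0 · log₁₀(0.19722) = 59.0 × (-0.7051) = -41.60 mV

-41.6 mV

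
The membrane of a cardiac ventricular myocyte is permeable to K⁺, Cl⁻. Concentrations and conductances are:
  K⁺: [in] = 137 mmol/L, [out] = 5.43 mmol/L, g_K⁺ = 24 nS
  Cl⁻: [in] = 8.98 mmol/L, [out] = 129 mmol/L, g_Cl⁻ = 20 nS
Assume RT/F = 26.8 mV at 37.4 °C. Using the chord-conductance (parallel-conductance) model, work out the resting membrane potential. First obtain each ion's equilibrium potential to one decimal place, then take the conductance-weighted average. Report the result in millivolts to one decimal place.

-79.6 mV

E_K⁺ = (26.8/1)·ln(5.43/137) = -86.5 mV
E_Cl⁻ = (26.8/-1)·ln(129/8.98) = -71.4 mV
Vm = (Σ gᵢEᵢ)/(Σ gᵢ) = (24·-86.5 + 20·-71.4) / (24 + 20)
= -3504.00 / 44 = -79.64 mV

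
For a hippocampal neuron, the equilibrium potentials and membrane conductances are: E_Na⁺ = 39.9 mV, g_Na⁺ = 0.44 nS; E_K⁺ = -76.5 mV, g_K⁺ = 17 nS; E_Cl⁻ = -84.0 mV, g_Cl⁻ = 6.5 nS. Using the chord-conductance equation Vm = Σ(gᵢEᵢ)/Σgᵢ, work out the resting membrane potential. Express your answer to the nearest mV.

-76 mV

Σ gᵢEᵢ = 0.44·(39.9) + 17·(-76.5) + 6.5·(-84.0) = -1828.94
Σ gᵢ = 0.44 + 17 + 6.5 = 23.94
Vm = -1828.94 / 23.94 = -76.40 mV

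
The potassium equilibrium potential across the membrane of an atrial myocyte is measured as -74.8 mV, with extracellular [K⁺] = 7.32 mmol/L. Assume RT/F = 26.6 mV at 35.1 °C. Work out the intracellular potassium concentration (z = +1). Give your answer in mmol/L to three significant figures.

Nernst: E = (26.6/1) · ln([out]/[in]), so ln([out]/[in]) = -74.8 × 1 / 26.6 = -2.8120.
[out]/[in] = e^(-2.8120) = 0.06008.
[in] = 7.32 / 0.06008 = 121.8 mmol/L.

122 mmol/L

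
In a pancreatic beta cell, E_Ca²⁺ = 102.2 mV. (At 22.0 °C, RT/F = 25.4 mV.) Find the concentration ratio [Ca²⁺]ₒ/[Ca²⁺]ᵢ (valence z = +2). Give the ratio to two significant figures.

3100

ln([out]/[in]) = E·z/(25.4) = 102.2 × 2 / 25.4 = 8.0472
[out]/[in] = e^(8.0472) = 3125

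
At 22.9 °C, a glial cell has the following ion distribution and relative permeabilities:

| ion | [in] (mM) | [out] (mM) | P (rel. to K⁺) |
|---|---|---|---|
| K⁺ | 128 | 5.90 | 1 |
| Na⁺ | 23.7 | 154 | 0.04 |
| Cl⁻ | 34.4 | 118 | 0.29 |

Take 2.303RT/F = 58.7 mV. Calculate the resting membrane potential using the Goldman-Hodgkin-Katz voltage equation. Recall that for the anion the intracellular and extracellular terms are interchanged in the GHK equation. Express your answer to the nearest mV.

-51 mV

Vm = 58.7 · log₁₀[(Σ P·[cation]ₒ + Σ P·[anion]ᵢ) / (Σ P·[cation]ᵢ + Σ P·[anion]ₒ)]
Numerator = 1×5.90 + 0.04×154 + 0.29×34.4 = 22.04
Denominator = 1×128 + 0.04×23.7 + 0.29×118 = 163.2
Vm = 58.7 · log₁₀(0.13505) = 58.7 × (-0.8695) = -51.04 mV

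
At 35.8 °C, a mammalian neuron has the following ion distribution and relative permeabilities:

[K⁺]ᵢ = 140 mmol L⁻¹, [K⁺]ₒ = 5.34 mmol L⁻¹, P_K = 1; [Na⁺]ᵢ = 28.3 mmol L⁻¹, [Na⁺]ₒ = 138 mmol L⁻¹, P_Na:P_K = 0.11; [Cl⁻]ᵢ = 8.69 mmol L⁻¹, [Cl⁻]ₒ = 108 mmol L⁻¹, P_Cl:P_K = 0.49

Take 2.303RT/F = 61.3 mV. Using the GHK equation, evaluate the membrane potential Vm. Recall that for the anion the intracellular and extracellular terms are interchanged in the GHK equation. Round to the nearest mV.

Vm = 61.3 · log₁₀[(Σ P·[cation]ₒ + Σ P·[anion]ᵢ) / (Σ P·[cation]ᵢ + Σ P·[anion]ₒ)]
Numerator = 1×5.34 + 0.11×138 + 0.49×8.69 = 24.78
Denominator = 1×140 + 0.11×28.3 + 0.49×108 = 196
Vm = 61.3 · log₁₀(0.1264) = 61.3 × (-0.8983) = -55.06 mV

-55 mV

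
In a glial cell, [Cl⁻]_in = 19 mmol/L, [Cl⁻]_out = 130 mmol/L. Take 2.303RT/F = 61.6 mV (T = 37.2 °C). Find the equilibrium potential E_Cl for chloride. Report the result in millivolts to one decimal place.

-51.4 mV

E = (61.6/z) · log₁₀([Cl⁻]_out/[Cl⁻]_in) with z = -1.
For an anion, dividing by z = -1 reverses the sign.
= (61.6/-1) · log₁₀(130/19) = -61.60 · log₁₀(6.842)
= -61.60 · (0.8352) = -51.45 mV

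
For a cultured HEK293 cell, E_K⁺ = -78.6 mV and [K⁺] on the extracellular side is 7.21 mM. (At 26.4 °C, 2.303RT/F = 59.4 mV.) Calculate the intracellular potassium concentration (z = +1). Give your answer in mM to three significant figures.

Nernst: E = (59.4/1) · log₁₀([out]/[in]), so log₁₀([out]/[in]) = -78.6 × 1 / 59.4 = -1.3232.
[out]/[in] = 10^(-1.3232) = 0.04751.
[in] = 7.21 / 0.04751 = 151.8 mM.

152 mM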